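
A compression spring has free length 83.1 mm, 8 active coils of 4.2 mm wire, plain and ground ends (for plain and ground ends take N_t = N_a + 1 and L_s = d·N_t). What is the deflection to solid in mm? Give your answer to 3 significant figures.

N_t = 9; L_s = 4.2·9 = 37.8 mm
δ_solid = L₀ − L_s = 83.1 − 37.8 = 45.3 mm

45.3 mm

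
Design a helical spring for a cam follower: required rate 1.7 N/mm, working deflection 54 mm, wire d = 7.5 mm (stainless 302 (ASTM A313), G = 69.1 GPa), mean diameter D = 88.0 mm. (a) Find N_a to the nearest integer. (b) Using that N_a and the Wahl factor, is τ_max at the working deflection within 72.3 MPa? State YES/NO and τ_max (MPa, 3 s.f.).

N_a = Gd⁴/(8D³k) = (69.1×10³)(7.5⁴)/(8·88.0³·1.7) = 23.59 → N_a = 24
Actual rate k = Gd⁴/(8D³·24) = 1.671 N/mm
Working load F = kδ = 1.671·54 = 90.233 N
C = 88.0/7.5 = 11.7333; K_W = (4C−1)/(4C−4)+0.615/C = 1.1223
τ_max = K_W·8FD/(πd³) = 1.1223·47.93 = 53.791 MPa
τ_max ≤ 72.3 MPa → acceptable

(a) 24 coils; (b) YES, τ_max = 53.8 MPa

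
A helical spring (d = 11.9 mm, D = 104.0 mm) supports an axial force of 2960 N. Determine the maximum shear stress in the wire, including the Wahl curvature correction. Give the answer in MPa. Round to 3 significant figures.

Spring index C = D/d = 104.0/11.9 = 8.7395
K_W = (4C−1)/(4C−4) + 0.615/C = 33.958/30.958 + 0.0704 = 1.1673
τ₀ = 8FD/(πd³) = 8·2960·104.0/(π·11.9³) = 2.46272e+06/5294.1 = 465.18 MPa
τ_max = K·τ₀ = 1.1673 × 465.18 = 543 MPa

543 MPa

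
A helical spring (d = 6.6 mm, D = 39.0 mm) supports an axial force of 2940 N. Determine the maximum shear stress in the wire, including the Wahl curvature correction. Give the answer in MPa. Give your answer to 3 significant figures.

Spring index C = D/d = 39.0/6.6 = 5.9091
K_W = (4C−1)/(4C−4) + 0.615/C = 22.636/19.636 + 0.1041 = 1.2569
τ₀ = 8FD/(πd³) = 8·2940·39.0/(π·6.6³) = 917280/903.2 = 1015.6 MPa
τ_max = K·τ₀ = 1.2569 × 1015.6 = 1276.5 MPa

1280 MPa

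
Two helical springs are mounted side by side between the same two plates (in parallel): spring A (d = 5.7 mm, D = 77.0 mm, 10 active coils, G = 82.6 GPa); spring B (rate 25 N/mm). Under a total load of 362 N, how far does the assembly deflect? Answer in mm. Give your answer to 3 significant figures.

13.2 mm

k_A = Gd⁴/(8D³N_a) = (82.6×10³)(5.7⁴)/(8·77.0³·10) = 2.3874 N/mm
Parallel: k_eq = 2.3874 + 25 = 27.387 N/mm
δ = F/k_eq = 362/27.387 = 13.218 mm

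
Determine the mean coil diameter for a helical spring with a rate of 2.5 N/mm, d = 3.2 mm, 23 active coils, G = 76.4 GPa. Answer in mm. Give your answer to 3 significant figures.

D = (Gd⁴/(8N_a·k))^(1/3) = (76.4×10³·3.2⁴/(8·23·2.5))^(1/3)
  = (17415.5)^(1/3) = 25.9206 mm

25.9 mm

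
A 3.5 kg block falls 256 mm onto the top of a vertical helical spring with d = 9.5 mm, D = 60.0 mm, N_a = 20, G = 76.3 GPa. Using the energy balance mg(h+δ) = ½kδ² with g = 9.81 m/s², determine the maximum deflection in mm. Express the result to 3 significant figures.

33.2 mm

k = Gd⁴/(8D³N_a) = (76.3×10³)(9.5⁴)/(8·60.0³·20) = 17.982 N/mm
W = mg = 3.5 × 9.81 = 34.335 N
½kδ² − Wδ − Wh = 0 → δ = (W + √(W² + 2kWh))/k
δ = (34.335 + √(1178.9 + 316120))/17.982 = (34.335 + 563.29)/17.982 = 33.234 mm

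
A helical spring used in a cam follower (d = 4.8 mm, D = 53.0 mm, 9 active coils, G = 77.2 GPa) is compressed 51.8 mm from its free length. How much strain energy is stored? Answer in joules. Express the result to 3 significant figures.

5.13 J

k = Gd⁴/(8D³N_a) = (77.2×10³)(4.8⁴)/(8·53.0³·9) = 3.8232 N/mm
U = ½kδ² = 0.5 × 3.8232 × 51.8² = 5129.2 N·mm = 5.1292 J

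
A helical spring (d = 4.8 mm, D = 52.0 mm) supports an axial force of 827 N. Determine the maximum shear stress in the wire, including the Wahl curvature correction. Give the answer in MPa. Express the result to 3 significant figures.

Spring index C = D/d = 52.0/4.8 = 10.8333
K_W = (4C−1)/(4C−4) + 0.615/C = 42.333/39.333 + 0.0568 = 1.1330
τ₀ = 8FD/(πd³) = 8·827·52.0/(π·4.8³) = 344032/347.44 = 990.21 MPa
τ_max = K·τ₀ = 1.1330 × 990.21 = 1121.9 MPa

1120 MPa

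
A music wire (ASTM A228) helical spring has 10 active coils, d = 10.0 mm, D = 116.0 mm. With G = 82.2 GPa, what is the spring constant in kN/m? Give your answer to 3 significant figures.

6.58 kN/m

k = Gd⁴/(8D³N_a) = (82.2×10³ × 10.0⁴) / (8 × 116.0³ × 10)
  = 8.22e+08 / 1.24872e+08 = 6.5828 N/mm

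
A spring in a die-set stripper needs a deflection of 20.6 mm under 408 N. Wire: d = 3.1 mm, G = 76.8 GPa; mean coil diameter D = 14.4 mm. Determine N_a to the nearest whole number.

15

Required rate k = F/δ = 408/20.6 = 19.806 N/mm
N_a = Gd⁴/(8D³k) = (76.8×10³ × 3.1⁴)/(8 × 14.4³ × 19.806)
    = 7.09264e+06 / 473119 = 14.99 → 15 coils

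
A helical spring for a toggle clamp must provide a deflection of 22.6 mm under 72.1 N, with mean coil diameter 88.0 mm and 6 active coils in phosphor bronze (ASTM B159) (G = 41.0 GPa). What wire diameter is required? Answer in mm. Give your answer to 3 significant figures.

Required rate k = F/δ = 72.1/22.6 = 3.1903 N/mm
d = (8D³N_a·k / G)^(1/4) = (8·88.0³·6·3.1903 / (41.0×10³))^0.25
  = (2545.3)^0.25 = 7.1029 mm

7.10 mm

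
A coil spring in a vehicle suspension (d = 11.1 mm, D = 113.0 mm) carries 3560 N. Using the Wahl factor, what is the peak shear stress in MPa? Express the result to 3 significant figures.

Spring index C = D/d = 113.0/11.1 = 10.1802
K_W = (4C−1)/(4C−4) + 0.615/C = 39.721/36.721 + 0.0604 = 1.1421
τ₀ = 8FD/(πd³) = 8·3560·113.0/(π·11.1³) = 3.21824e+06/4296.5 = 749.03 MPa
τ_max = K·τ₀ = 1.1421 × 749.03 = 855.47 MPa

855 MPa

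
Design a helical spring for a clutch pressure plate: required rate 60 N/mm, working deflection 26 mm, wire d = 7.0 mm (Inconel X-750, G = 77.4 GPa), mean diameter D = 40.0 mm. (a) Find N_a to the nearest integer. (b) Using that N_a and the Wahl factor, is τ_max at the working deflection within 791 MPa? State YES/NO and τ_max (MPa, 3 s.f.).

N_a = Gd⁴/(8D³k) = (77.4×10³)(7.0⁴)/(8·40.0³·60) = 6.049 → N_a = 6
Actual rate k = Gd⁴/(8D³·6) = 60.494 N/mm
Working load F = kδ = 60.494·26 = 1572.8 N
C = 40.0/7.0 = 5.7143; K_W = (4C−1)/(4C−4)+0.615/C = 1.2667
τ_max = K_W·8FD/(πd³) = 1.2667·467.08 = 591.66 MPa
τ_max ≤ 791 MPa → acceptable

(a) 6 coils; (b) YES, τ_max = 592 MPa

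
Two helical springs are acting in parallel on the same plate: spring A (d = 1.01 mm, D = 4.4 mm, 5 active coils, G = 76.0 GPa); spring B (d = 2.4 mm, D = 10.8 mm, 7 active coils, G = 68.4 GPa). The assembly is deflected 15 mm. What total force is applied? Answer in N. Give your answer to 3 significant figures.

831 N

k_A = Gd⁴/(8D³N_a) = (76.0×10³)(1.01⁴)/(8·4.4³·5) = 23.21 N/mm
k_B = Gd⁴/(8D³N_a) = (68.4×10³)(2.4⁴)/(8·10.8³·7) = 32.169 N/mm
Parallel: k_eq = 23.21 + 32.169 = 55.38 N/mm
F = k_eq·δ = 55.38·15 = 830.69 N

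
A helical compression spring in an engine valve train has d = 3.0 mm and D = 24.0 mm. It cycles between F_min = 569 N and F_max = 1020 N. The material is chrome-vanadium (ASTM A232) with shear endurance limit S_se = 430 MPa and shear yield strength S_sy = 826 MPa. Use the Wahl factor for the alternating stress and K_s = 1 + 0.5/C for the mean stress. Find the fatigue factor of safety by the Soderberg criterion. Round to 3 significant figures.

0.269

C = D/d = 24.0/3.0 = 8.0000; K_W = (4C−1)/(4C−4)+0.615/C = 1.1840; K_s = 1+0.5/C = 1.0625
F_a = (F_max−F_min)/2 = 225.5 N; F_m = (F_max+F_min)/2 = 794.5 N
τ_a = K_W·8F_aD/(πd³) = 1.1840 × 510.43 = 604.36 MPa
τ_m = K_s·8F_mD/(πd³) = 1.0625 × 1798.4 = 1910.8 MPa
Soderberg: 1/n_f = τ_a/S_se + τ_m/S_sy = 604.36/430 + 1910.8/826 = 1.40548 + 2.31329 = 3.7188
n_f = 1/3.7188 = 0.2689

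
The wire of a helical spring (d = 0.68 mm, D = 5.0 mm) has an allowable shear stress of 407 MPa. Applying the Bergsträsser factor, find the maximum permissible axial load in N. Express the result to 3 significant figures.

8.45 N

C = D/d = 5.0/0.68 = 7.3529
K_B = (4C+2)/(4C−3) = 31.412/26.412 = 1.1893
τ_max = K·8FD/(πd³) → F_max = τ_allow·πd³/(8DK)
F_max = 407·π·0.68³/(8·5.0·1.1893) = 402.04/47.572 = 8.4512 N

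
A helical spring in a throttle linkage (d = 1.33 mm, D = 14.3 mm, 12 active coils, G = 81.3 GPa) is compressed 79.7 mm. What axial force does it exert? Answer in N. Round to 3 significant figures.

k = Gd⁴/(8D³N_a) = (81.3×10³)(1.33⁴)/(8·14.3³·12) = 0.90619 N/mm
F = k·δ = 0.90619 × 79.7 = 72.223 N

72.2 N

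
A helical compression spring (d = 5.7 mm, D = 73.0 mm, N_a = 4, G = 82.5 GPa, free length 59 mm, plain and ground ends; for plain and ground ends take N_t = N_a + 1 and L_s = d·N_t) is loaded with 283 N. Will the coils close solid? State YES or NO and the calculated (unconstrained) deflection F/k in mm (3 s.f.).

YES, δ = 40.5 mm

k = Gd⁴/(8D³N_a) = (82.5×10³)(5.7⁴)/(8·73.0³·4) = 6.9958 N/mm
N_t = 5; L_s = 5.7·5 = 28.5 mm; δ_solid = L₀ − L_s = 59 − 28.5 = 30.5 mm
δ = F/k = 283/6.9958 = 40.453 mm
δ ≥ δ_solid → spring goes solid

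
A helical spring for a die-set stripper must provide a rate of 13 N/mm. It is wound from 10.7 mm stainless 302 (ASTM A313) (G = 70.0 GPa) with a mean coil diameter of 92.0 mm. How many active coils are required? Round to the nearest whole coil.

N_a = Gd⁴/(8D³k) = (70.0×10³ × 10.7⁴)/(8 × 92.0³ × 13)
    = 9.17557e+08 / 8.09836e+07 = 11.33 → 11 coils

11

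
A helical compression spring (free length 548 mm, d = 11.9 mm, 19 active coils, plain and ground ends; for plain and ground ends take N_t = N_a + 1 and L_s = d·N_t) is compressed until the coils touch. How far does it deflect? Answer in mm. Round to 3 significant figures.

N_t = 20; L_s = 11.9·20 = 238 mm
δ_solid = L₀ − L_s = 548 − 238 = 310 mm

310 mm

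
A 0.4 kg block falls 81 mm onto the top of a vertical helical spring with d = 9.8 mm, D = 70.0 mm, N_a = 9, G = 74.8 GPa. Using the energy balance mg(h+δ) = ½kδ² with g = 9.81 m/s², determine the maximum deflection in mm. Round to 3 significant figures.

k = Gd⁴/(8D³N_a) = (74.8×10³)(9.8⁴)/(8·70.0³·9) = 27.937 N/mm
W = mg = 0.4 × 9.81 = 3.924 N
½kδ² − Wδ − Wh = 0 → δ = (W + √(W² + 2kWh))/k
δ = (3.924 + √(15.398 + 17759.2))/27.937 = (3.924 + 133.32)/27.937 = 4.9127 mm

4.91 mm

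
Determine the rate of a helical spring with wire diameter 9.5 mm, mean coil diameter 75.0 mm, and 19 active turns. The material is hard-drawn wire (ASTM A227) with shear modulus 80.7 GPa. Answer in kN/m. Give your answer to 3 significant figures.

k = Gd⁴/(8D³N_a) = (80.7×10³ × 9.5⁴) / (8 × 75.0³ × 19)
  = 6.57307e+08 / 6.4125e+07 = 10.25 N/mm

10.3 kN/m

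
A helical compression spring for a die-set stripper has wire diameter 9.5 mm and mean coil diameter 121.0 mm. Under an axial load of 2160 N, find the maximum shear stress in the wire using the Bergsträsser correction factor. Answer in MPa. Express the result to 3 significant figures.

Spring index C = D/d = 121.0/9.5 = 12.7368
K_B = (4C+2)/(4C−3) = 52.947/47.947 = 1.1043
τ₀ = 8FD/(πd³) = 8·2160·121.0/(π·9.5³) = 2.09088e+06/2693.5 = 776.26 MPa
τ_max = K·τ₀ = 1.1043 × 776.26 = 857.21 MPa

857 MPa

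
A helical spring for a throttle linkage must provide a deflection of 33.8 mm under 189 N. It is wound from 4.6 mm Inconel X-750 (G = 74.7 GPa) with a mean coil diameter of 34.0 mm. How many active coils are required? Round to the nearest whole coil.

19

Required rate k = F/δ = 189/33.8 = 5.5917 N/mm
N_a = Gd⁴/(8D³k) = (74.7×10³ × 4.6⁴)/(8 × 34.0³ × 5.5917)
    = 3.34466e+07 / 1.75821e+06 = 19.02 → 19 coils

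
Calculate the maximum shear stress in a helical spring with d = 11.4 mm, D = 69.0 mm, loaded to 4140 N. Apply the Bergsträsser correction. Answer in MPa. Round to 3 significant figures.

Spring index C = D/d = 69.0/11.4 = 6.0526
K_B = (4C+2)/(4C−3) = 26.211/21.211 = 1.2357
τ₀ = 8FD/(πd³) = 8·4140·69.0/(π·11.4³) = 2.28528e+06/4654.4 = 490.99 MPa
τ_max = K·τ₀ = 1.2357 × 490.99 = 606.74 MPa

607 MPa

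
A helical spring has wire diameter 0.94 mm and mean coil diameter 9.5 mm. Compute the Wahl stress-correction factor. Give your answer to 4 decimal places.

C = D/d = 9.5/0.94 = 10.1064
K_W = (4C−1)/(4C−4) + 0.615/C = 39.426/36.426 + 0.0609 = 1.1432

1.1432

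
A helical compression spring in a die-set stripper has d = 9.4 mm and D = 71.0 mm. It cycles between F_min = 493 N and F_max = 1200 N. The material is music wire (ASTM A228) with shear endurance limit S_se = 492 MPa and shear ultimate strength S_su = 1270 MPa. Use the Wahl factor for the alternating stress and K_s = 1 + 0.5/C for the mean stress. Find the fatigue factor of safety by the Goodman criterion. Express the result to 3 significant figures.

2.93

C = D/d = 71.0/9.4 = 7.5532; K_W = (4C−1)/(4C−4)+0.615/C = 1.1959; K_s = 1+0.5/C = 1.0662
F_a = (F_max−F_min)/2 = 353.5 N; F_m = (F_max+F_min)/2 = 846.5 N
τ_a = K_W·8F_aD/(πd³) = 1.1959 × 76.949 = 92.021 MPa
τ_m = K_s·8F_mD/(πd³) = 1.0662 × 184.26 = 196.46 MPa
Goodman: 1/n_f = τ_a/S_se + τ_m/S_su = 92.021/492 + 196.46/1270 = 0.18704 + 0.15469 = 0.34173
n_f = 1/0.34173 = 2.926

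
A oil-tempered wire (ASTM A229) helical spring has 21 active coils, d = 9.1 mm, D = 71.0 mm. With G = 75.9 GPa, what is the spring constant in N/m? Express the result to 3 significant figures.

k = Gd⁴/(8D³N_a) = (75.9×10³ × 9.1⁴) / (8 × 71.0³ × 21)
  = 5.20484e+08 / 6.0129e+07 = 8.6561 N/mm = 8656.1 N/m

8660 N/m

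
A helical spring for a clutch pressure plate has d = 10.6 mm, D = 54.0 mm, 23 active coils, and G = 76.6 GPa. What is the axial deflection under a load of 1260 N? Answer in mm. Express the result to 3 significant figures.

37.8 mm

k = Gd⁴/(8D³N_a) = (76.6×10³)(10.6⁴)/(8·54.0³·23) = 33.377 N/mm
δ = F/k = 1260 / 33.377 = 37.75 mm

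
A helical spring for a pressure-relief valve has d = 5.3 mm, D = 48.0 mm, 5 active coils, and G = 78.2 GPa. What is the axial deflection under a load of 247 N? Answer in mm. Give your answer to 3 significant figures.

17.7 mm

k = Gd⁴/(8D³N_a) = (78.2×10³)(5.3⁴)/(8·48.0³·5) = 13.948 N/mm
δ = F/k = 247 / 13.948 = 17.708 mm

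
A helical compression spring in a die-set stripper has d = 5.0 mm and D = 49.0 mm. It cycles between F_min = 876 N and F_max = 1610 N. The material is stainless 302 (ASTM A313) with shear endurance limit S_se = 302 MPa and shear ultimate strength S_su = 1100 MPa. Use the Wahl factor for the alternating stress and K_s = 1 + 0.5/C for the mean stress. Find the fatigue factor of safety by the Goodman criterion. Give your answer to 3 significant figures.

0.388

C = D/d = 49.0/5.0 = 9.8000; K_W = (4C−1)/(4C−4)+0.615/C = 1.1480; K_s = 1+0.5/C = 1.0510
F_a = (F_max−F_min)/2 = 367 N; F_m = (F_max+F_min)/2 = 1243 N
τ_a = K_W·8F_aD/(πd³) = 1.1480 × 366.35 = 420.56 MPa
τ_m = K_s·8F_mD/(πd³) = 1.0510 × 1240.8 = 1304.1 MPa
Goodman: 1/n_f = τ_a/S_se + τ_m/S_su = 420.56/302 + 1304.1/1100 = 1.39258 + 1.18554 = 2.5781
n_f = 1/2.5781 = 0.3879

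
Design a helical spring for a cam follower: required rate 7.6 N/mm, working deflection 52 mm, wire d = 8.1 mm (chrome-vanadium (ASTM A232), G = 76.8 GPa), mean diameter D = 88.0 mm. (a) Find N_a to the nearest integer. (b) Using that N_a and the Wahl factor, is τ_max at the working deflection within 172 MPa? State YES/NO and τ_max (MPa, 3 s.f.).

N_a = Gd⁴/(8D³k) = (76.8×10³)(8.1⁴)/(8·88.0³·7.6) = 7.979 → N_a = 8
Actual rate k = Gd⁴/(8D³·8) = 7.5801 N/mm
Working load F = kδ = 7.5801·52 = 394.16 N
C = 88.0/8.1 = 10.8642; K_W = (4C−1)/(4C−4)+0.615/C = 1.1326
τ_max = K_W·8FD/(πd³) = 1.1326·166.21 = 188.25 MPa
τ_max > 172 MPa → exceeds allowable

(a) 8 coils; (b) NO, τ_max = 188 MPa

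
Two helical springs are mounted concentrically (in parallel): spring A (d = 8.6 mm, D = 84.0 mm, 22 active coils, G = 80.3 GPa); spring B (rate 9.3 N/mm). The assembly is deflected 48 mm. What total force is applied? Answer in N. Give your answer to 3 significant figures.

k_A = Gd⁴/(8D³N_a) = (80.3×10³)(8.6⁴)/(8·84.0³·22) = 4.2107 N/mm
Parallel: k_eq = 4.2107 + 9.3 = 13.511 N/mm
F = k_eq·δ = 13.511·48 = 648.52 N

649 N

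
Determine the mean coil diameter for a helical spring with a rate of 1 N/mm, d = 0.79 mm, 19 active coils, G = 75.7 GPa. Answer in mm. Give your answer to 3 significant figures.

D = (Gd⁴/(8N_a·k))^(1/3) = (75.7×10³·0.79⁴/(8·19·1))^(1/3)
  = (193.982)^(1/3) = 5.7888 mm

5.79 mm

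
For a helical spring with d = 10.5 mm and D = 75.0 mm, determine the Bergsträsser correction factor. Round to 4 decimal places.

1.1955

C = D/d = 75.0/10.5 = 7.1429
K_B = (4C+2)/(4C−3) = 30.571/25.571 = 1.1955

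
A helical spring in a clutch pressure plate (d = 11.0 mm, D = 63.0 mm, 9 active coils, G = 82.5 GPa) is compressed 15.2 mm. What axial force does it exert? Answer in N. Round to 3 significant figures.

k = Gd⁴/(8D³N_a) = (82.5×10³)(11.0⁴)/(8·63.0³·9) = 67.092 N/mm
F = k·δ = 67.092 × 15.2 = 1019.8 N

1020 N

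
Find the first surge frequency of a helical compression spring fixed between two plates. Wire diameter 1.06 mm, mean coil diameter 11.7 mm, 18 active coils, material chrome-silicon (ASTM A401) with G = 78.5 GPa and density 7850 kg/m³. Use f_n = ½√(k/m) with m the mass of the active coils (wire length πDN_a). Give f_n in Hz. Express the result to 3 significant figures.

k = Gd⁴/(8D³N_a) = (78.5×10³)(1.06⁴)/(8·11.7³·18) = 0.42971 N/mm = 429.71 N/m
Wire length L = πDN_a = π·11.7·18 = 661.62 mm
m = ρ·(πd²/4)·L = 7850 × 0.88247×10⁻⁶ m² × 0.66162 m = 0.0045833 kg
f_n = ½√(k/m) = 0.5·√(429.71/0.0045833) = 0.5·√(93755) = 153.1 Hz

153 Hz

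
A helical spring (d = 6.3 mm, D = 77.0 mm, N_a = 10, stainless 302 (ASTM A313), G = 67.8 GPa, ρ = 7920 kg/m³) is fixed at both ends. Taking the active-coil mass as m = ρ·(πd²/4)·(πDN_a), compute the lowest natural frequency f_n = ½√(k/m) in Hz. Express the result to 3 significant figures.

35.0 Hz

k = Gd⁴/(8D³N_a) = (67.8×10³)(6.3⁴)/(8·77.0³·10) = 2.9244 N/mm = 2924.4 N/m
Wire length L = πDN_a = π·77.0·10 = 2419 mm
m = ρ·(πd²/4)·L = 7920 × 31.172×10⁻⁶ m² × 2.419 m = 0.59722 kg
f_n = ½√(k/m) = 0.5·√(2924.4/0.59722) = 0.5·√(4896.6) = 34.988 Hz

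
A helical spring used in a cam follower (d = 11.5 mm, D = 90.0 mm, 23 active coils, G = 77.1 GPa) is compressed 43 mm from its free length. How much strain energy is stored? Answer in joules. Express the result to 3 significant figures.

k = Gd⁴/(8D³N_a) = (77.1×10³)(11.5⁴)/(8·90.0³·23) = 10.053 N/mm
U = ½kδ² = 0.5 × 10.053 × 43² = 9294.1 N·mm = 9.2941 J

9.29 J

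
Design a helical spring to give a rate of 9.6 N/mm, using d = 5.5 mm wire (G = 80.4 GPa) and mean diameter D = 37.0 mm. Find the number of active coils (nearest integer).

N_a = Gd⁴/(8D³k) = (80.4×10³ × 5.5⁴)/(8 × 37.0³ × 9.6)
    = 7.3571e+07 / 3.89015e+06 = 18.91 → 19 coils

19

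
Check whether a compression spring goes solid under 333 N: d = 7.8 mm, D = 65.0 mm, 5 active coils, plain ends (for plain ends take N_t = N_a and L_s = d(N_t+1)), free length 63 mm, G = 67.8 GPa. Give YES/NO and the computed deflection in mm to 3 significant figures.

k = Gd⁴/(8D³N_a) = (67.8×10³)(7.8⁴)/(8·65.0³·5) = 22.846 N/mm
N_t = 5; L_s = 7.8·6 = 46.8 mm; δ_solid = L₀ − L_s = 63 − 46.8 = 16.2 mm
δ = F/k = 333/22.846 = 14.576 mm
δ < δ_solid → spring does not go solid

NO, δ = 14.6 mm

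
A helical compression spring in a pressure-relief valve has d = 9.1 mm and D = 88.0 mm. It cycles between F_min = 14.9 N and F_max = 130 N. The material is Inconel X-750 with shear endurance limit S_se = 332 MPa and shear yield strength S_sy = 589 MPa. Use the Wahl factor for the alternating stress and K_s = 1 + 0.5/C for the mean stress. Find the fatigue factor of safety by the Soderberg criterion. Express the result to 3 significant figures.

C = D/d = 88.0/9.1 = 9.6703; K_W = (4C−1)/(4C−4)+0.615/C = 1.1501; K_s = 1+0.5/C = 1.0517
F_a = (F_max−F_min)/2 = 57.55 N; F_m = (F_max+F_min)/2 = 72.45 N
τ_a = K_W·8F_aD/(πd³) = 1.1501 × 17.114 = 19.682 MPa
τ_m = K_s·8F_mD/(πd³) = 1.0517 × 21.545 = 22.658 MPa
Soderberg: 1/n_f = τ_a/S_se + τ_m/S_sy = 19.682/332 + 22.658/589 = 0.05928 + 0.03847 = 0.097754
n_f = 1/0.097754 = 10.23

10.2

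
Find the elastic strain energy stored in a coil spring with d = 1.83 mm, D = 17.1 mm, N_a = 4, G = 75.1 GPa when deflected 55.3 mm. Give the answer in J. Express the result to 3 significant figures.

8.05 J

k = Gd⁴/(8D³N_a) = (75.1×10³)(1.83⁴)/(8·17.1³·4) = 5.2639 N/mm
U = ½kδ² = 0.5 × 5.2639 × 55.3² = 8048.7 N·mm = 8.0487 J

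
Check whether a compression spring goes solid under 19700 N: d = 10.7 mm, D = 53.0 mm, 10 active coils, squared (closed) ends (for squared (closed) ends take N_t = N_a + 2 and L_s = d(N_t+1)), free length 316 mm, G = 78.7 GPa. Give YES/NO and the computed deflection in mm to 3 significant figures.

k = Gd⁴/(8D³N_a) = (78.7×10³)(10.7⁴)/(8·53.0³·10) = 86.615 N/mm
N_t = 12; L_s = 10.7·13 = 139.1 mm; δ_solid = L₀ − L_s = 316 − 139.1 = 176.9 mm
δ = F/k = 19700/86.615 = 227.44 mm
δ ≥ δ_solid → spring goes solid

YES, δ = 227 mm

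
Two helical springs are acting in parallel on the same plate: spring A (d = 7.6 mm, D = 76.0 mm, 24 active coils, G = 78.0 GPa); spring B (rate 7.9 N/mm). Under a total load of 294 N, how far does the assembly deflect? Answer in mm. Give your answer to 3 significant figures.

26.8 mm

k_A = Gd⁴/(8D³N_a) = (78.0×10³)(7.6⁴)/(8·76.0³·24) = 3.0875 N/mm
Parallel: k_eq = 3.0875 + 7.9 = 10.988 N/mm
δ = F/k_eq = 294/10.988 = 26.758 mm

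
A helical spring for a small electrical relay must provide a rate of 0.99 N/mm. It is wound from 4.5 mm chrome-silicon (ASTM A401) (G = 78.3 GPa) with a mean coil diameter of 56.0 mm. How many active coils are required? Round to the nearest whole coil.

23

N_a = Gd⁴/(8D³k) = (78.3×10³ × 4.5⁴)/(8 × 56.0³ × 0.99)
    = 3.21079e+07 / 1.39088e+06 = 23.08 → 23 coils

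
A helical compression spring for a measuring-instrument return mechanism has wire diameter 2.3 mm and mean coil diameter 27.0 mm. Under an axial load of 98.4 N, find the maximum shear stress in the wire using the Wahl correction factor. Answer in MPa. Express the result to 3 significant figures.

624 MPa

Spring index C = D/d = 27.0/2.3 = 11.7391
K_W = (4C−1)/(4C−4) + 0.615/C = 45.957/42.957 + 0.0524 = 1.1222
τ₀ = 8FD/(πd³) = 8·98.4·27.0/(π·2.3³) = 21254.4/38.224 = 556.05 MPa
τ_max = K·τ₀ = 1.1222 × 556.05 = 624.02 MPa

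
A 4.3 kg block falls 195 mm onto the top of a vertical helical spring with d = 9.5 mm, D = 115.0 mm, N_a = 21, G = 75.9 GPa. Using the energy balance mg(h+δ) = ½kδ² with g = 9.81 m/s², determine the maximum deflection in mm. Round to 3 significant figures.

102 mm

k = Gd⁴/(8D³N_a) = (75.9×10³)(9.5⁴)/(8·115.0³·21) = 2.4195 N/mm
W = mg = 4.3 × 9.81 = 42.183 N
½kδ² − Wδ − Wh = 0 → δ = (W + √(W² + 2kWh))/k
δ = (42.183 + √(1779.4 + 39804.8))/2.4195 = (42.183 + 203.92)/2.4195 = 101.72 mm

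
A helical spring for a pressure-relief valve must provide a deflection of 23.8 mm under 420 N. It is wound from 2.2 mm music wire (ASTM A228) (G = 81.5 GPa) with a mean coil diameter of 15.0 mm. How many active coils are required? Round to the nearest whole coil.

4

Required rate k = F/δ = 420/23.8 = 17.647 N/mm
N_a = Gd⁴/(8D³k) = (81.5×10³ × 2.2⁴)/(8 × 15.0³ × 17.647)
    = 1.90919e+06 / 476471 = 4.007 → 4 coils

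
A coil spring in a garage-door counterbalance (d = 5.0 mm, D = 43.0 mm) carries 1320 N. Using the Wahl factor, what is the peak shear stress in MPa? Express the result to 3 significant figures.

Spring index C = D/d = 43.0/5.0 = 8.6000
K_W = (4C−1)/(4C−4) + 0.615/C = 33.400/30.400 + 0.0715 = 1.1702
τ₀ = 8FD/(πd³) = 8·1320·43.0/(π·5.0³) = 454080/392.7 = 1156.3 MPa
τ_max = K·τ₀ = 1.1702 × 1156.3 = 1353.1 MPa

1350 MPa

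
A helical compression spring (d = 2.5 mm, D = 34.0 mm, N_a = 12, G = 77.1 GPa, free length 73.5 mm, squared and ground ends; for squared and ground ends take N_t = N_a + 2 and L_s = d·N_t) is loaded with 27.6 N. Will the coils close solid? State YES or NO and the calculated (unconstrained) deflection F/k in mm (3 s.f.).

NO, δ = 34.6 mm

k = Gd⁴/(8D³N_a) = (77.1×10³)(2.5⁴)/(8·34.0³·12) = 0.79819 N/mm
N_t = 14; L_s = 2.5·14 = 35 mm; δ_solid = L₀ − L_s = 73.5 − 35 = 38.5 mm
δ = F/k = 27.6/0.79819 = 34.578 mm
δ < δ_solid → spring does not go solid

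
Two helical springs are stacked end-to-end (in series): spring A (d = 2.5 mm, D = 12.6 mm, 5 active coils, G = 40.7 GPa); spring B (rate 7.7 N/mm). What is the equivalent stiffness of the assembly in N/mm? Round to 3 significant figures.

k_A = Gd⁴/(8D³N_a) = (40.7×10³)(2.5⁴)/(8·12.6³·5) = 19.869 N/mm
Series: 1/k_eq = 1/19.869 + 1/7.7 = 0.1802; k_eq = 5.5494 N/mm

5.55 N/mm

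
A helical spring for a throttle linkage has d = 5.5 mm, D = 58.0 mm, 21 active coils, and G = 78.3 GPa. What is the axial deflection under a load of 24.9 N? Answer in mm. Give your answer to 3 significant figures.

k = Gd⁴/(8D³N_a) = (78.3×10³)(5.5⁴)/(8·58.0³·21) = 2.1858 N/mm
δ = F/k = 24.9 / 2.1858 = 11.391 mm

11.4 mm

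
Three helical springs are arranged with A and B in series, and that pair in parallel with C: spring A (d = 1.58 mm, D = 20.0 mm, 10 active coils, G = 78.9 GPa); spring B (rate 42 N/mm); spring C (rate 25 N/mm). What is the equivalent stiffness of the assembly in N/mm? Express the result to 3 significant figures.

25.8 N/mm

k_A = Gd⁴/(8D³N_a) = (78.9×10³)(1.58⁴)/(8·20.0³·10) = 0.76829 N/mm
Springs A,B series: k_AB = 1/(1/0.76829+1/42) = 0.75449 N/mm; parallel with C: k_eq = 0.75449+25 = 25.754 N/mm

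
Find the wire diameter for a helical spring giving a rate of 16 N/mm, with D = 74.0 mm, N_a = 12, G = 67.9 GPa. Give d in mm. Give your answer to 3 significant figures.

9.78 mm

d = (8D³N_a·k / G)^(1/4) = (8·74.0³·12·16 / (67.9×10³))^0.25
  = (9166.8)^0.25 = 9.7848 mm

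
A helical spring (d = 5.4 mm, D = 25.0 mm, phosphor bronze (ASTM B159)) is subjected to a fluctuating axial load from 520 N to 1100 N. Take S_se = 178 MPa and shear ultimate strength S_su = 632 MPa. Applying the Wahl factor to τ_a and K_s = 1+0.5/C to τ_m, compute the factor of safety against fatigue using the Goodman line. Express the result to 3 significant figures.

C = D/d = 25.0/5.4 = 4.6296; K_W = (4C−1)/(4C−4)+0.615/C = 1.3395; K_s = 1+0.5/C = 1.1080
F_a = (F_max−F_min)/2 = 290 N; F_m = (F_max+F_min)/2 = 810 N
τ_a = K_W·8F_aD/(πd³) = 1.3395 × 117.25 = 157.05 MPa
τ_m = K_s·8F_mD/(πd³) = 1.1080 × 327.48 = 362.85 MPa
Goodman: 1/n_f = τ_a/S_se + τ_m/S_su = 157.05/178 + 362.85/632 = 0.88229 + 0.57413 = 1.4564
n_f = 1/1.4564 = 0.6866

0.687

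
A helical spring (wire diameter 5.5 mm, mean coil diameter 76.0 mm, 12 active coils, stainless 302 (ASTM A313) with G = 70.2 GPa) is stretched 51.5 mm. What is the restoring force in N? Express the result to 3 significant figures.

78.5 N

k = Gd⁴/(8D³N_a) = (70.2×10³)(5.5⁴)/(8·76.0³·12) = 1.5243 N/mm
F = k·δ = 1.5243 × 51.5 = 78.502 N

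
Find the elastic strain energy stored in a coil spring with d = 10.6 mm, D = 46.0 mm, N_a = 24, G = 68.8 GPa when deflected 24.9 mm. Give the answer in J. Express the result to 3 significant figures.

14.4 J

k = Gd⁴/(8D³N_a) = (68.8×10³)(10.6⁴)/(8·46.0³·24) = 46.477 N/mm
U = ½kδ² = 0.5 × 46.477 × 24.9² = 14408 N·mm = 14.408 J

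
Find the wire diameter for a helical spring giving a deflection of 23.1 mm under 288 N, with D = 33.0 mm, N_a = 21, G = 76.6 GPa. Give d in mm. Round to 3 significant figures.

5.60 mm

Required rate k = F/δ = 288/23.1 = 12.468 N/mm
d = (8D³N_a·k / G)^(1/4) = (8·33.0³·21·12.468 / (76.6×10³))^0.25
  = (982.66)^0.25 = 5.5989 mm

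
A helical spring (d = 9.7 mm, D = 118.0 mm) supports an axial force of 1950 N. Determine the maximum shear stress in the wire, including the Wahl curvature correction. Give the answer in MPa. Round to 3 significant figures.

Spring index C = D/d = 118.0/9.7 = 12.1649
K_W = (4C−1)/(4C−4) + 0.615/C = 47.660/44.660 + 0.0506 = 1.1177
τ₀ = 8FD/(πd³) = 8·1950·118.0/(π·9.7³) = 1.8408e+06/2867.2 = 642.01 MPa
τ_max = K·τ₀ = 1.1177 × 642.01 = 717.59 MPa

718 MPa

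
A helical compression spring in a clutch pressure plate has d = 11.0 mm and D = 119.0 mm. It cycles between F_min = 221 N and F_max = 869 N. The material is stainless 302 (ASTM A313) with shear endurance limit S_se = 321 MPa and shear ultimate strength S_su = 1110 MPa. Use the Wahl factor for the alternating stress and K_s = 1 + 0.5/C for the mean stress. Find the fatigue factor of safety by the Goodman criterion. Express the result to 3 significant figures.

2.65

C = D/d = 119.0/11.0 = 10.8182; K_W = (4C−1)/(4C−4)+0.615/C = 1.1332; K_s = 1+0.5/C = 1.0462
F_a = (F_max−F_min)/2 = 324 N; F_m = (F_max+F_min)/2 = 545 N
τ_a = K_W·8F_aD/(πd³) = 1.1332 × 73.766 = 83.594 MPa
τ_m = K_s·8F_mD/(πd³) = 1.0462 × 124.08 = 129.82 MPa
Goodman: 1/n_f = τ_a/S_se + τ_m/S_su = 83.594/321 + 129.82/1110 = 0.26042 + 0.11695 = 0.37737
n_f = 1/0.37737 = 2.65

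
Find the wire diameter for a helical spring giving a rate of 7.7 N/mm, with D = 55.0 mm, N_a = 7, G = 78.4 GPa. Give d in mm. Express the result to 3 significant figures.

d = (8D³N_a·k / G)^(1/4) = (8·55.0³·7·7.7 / (78.4×10³))^0.25
  = (915.06)^0.25 = 5.5000 mm

5.50 mm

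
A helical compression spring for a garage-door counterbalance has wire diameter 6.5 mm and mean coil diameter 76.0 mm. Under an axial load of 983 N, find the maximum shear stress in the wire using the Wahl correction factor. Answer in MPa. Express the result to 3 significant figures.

Spring index C = D/d = 76.0/6.5 = 11.6923
K_W = (4C−1)/(4C−4) + 0.615/C = 45.769/42.769 + 0.0526 = 1.1227
τ₀ = 8FD/(πd³) = 8·983·76.0/(π·6.5³) = 597664/862.76 = 692.74 MPa
τ_max = K·τ₀ = 1.1227 × 692.74 = 777.76 MPa

778 MPa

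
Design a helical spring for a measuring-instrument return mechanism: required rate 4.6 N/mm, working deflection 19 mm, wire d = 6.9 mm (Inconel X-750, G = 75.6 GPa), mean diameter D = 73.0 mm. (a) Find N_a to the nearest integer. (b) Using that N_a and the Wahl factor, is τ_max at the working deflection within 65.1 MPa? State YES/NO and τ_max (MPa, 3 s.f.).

N_a = Gd⁴/(8D³k) = (75.6×10³)(6.9⁴)/(8·73.0³·4.6) = 11.97 → N_a = 12
Actual rate k = Gd⁴/(8D³·12) = 4.5886 N/mm
Working load F = kδ = 4.5886·19 = 87.183 N
C = 73.0/6.9 = 10.5797; K_W = (4C−1)/(4C−4)+0.615/C = 1.1364
τ_max = K_W·8FD/(πd³) = 1.1364·49.334 = 56.064 MPa
τ_max ≤ 65.1 MPa → acceptable

(a) 12 coils; (b) YES, τ_max = 56.1 MPa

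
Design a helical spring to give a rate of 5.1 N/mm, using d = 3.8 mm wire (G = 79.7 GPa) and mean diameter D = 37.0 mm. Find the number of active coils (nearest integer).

8

N_a = Gd⁴/(8D³k) = (79.7×10³ × 3.8⁴)/(8 × 37.0³ × 5.1)
    = 1.66185e+07 / 2.06664e+06 = 8.041 → 8 coils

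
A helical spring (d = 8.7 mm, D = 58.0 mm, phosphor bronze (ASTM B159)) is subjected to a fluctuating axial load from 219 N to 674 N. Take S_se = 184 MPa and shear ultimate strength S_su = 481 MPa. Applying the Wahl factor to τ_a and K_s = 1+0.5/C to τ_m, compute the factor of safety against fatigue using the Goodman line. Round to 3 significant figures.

1.77

C = D/d = 58.0/8.7 = 6.6667; K_W = (4C−1)/(4C−4)+0.615/C = 1.2246; K_s = 1+0.5/C = 1.0750
F_a = (F_max−F_min)/2 = 227.5 N; F_m = (F_max+F_min)/2 = 446.5 N
τ_a = K_W·8F_aD/(πd³) = 1.2246 × 51.026 = 62.487 MPa
τ_m = K_s·8F_mD/(πd³) = 1.0750 × 100.15 = 107.66 MPa
Goodman: 1/n_f = τ_a/S_se + τ_m/S_su = 62.487/184 + 107.66/481 = 0.33960 + 0.22382 = 0.56342
n_f = 1/0.56342 = 1.775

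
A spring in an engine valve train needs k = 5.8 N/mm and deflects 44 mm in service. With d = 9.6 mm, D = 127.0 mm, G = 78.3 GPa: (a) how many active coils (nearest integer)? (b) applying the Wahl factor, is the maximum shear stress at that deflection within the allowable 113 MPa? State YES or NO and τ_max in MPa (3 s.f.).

(a) 7 coils; (b) YES, τ_max = 103 MPa

N_a = Gd⁴/(8D³k) = (78.3×10³)(9.6⁴)/(8·127.0³·5.8) = 6.997 → N_a = 7
Actual rate k = Gd⁴/(8D³·7) = 5.7976 N/mm
Working load F = kδ = 5.7976·44 = 255.09 N
C = 127.0/9.6 = 13.2292; K_W = (4C−1)/(4C−4)+0.615/C = 1.1078
τ_max = K_W·8FD/(πd³) = 1.1078·93.246 = 103.3 MPa
τ_max ≤ 113 MPa → acceptable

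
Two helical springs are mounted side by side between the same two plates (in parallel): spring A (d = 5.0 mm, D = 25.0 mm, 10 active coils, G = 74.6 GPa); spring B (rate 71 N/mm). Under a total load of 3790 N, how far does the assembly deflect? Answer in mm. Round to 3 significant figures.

35.0 mm

k_A = Gd⁴/(8D³N_a) = (74.6×10³)(5.0⁴)/(8·25.0³·10) = 37.3 N/mm
Parallel: k_eq = 37.3 + 71 = 108.3 N/mm
δ = F/k_eq = 3790/108.3 = 34.995 mm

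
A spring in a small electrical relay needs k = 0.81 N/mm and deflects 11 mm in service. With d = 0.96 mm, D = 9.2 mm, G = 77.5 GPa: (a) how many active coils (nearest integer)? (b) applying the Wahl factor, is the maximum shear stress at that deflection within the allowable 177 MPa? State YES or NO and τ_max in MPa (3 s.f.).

(a) 13 coils; (b) NO, τ_max = 273 MPa

N_a = Gd⁴/(8D³k) = (77.5×10³)(0.96⁴)/(8·9.2³·0.81) = 13.05 → N_a = 13
Actual rate k = Gd⁴/(8D³·13) = 0.81281 N/mm
Working load F = kδ = 0.81281·11 = 8.9409 N
C = 9.2/0.96 = 9.5833; K_W = (4C−1)/(4C−4)+0.615/C = 1.1516
τ_max = K_W·8FD/(πd³) = 1.1516·236.75 = 272.63 MPa
τ_max > 177 MPa → exceeds allowable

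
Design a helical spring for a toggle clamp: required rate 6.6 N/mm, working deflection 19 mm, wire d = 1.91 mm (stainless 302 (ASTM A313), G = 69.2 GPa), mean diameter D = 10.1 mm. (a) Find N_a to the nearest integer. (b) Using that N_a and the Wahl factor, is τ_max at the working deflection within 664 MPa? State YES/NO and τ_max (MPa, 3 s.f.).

(a) 17 coils; (b) YES, τ_max = 595 MPa

N_a = Gd⁴/(8D³k) = (69.2×10³)(1.91⁴)/(8·10.1³·6.6) = 16.93 → N_a = 17
Actual rate k = Gd⁴/(8D³·17) = 6.5726 N/mm
Working load F = kδ = 6.5726·19 = 124.88 N
C = 10.1/1.91 = 5.2880; K_W = (4C−1)/(4C−4)+0.615/C = 1.2912
τ_max = K_W·8FD/(πd³) = 1.2912·460.95 = 595.18 MPa
τ_max ≤ 664 MPa → acceptable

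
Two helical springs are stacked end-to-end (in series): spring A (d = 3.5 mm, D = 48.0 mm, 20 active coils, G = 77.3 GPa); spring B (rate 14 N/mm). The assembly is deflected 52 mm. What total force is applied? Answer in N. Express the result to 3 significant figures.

32.6 N

k_A = Gd⁴/(8D³N_a) = (77.3×10³)(3.5⁴)/(8·48.0³·20) = 0.65555 N/mm
Series: 1/k_eq = 1/0.65555 + 1/14 = 1.5969; k_eq = 0.62623 N/mm
F = k_eq·δ = 0.62623·52 = 32.564 N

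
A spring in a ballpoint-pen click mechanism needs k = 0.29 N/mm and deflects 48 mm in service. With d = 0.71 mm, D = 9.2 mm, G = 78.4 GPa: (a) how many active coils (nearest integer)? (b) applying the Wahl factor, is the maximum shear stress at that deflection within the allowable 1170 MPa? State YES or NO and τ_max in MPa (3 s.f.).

N_a = Gd⁴/(8D³k) = (78.4×10³)(0.71⁴)/(8·9.2³·0.29) = 11.03 → N_a = 11
Actual rate k = Gd⁴/(8D³·11) = 0.29074 N/mm
Working load F = kδ = 0.29074·48 = 13.955 N
C = 9.2/0.71 = 12.9577; K_W = (4C−1)/(4C−4)+0.615/C = 1.1102
τ_max = K_W·8FD/(πd³) = 1.1102·913.48 = 1014.1 MPa
τ_max ≤ 1170 MPa → acceptable

(a) 11 coils; (b) YES, τ_max = 1010 MPa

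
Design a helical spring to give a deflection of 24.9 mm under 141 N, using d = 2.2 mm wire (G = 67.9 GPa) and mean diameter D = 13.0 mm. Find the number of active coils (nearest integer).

16

Required rate k = F/δ = 141/24.9 = 5.6627 N/mm
N_a = Gd⁴/(8D³k) = (67.9×10³ × 2.2⁴)/(8 × 13.0³ × 5.6627)
    = 1.5906e+06 / 99526.7 = 15.98 → 16 coils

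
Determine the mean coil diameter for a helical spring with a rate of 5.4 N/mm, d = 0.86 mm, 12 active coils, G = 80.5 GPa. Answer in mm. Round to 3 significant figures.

4.40 mm

D = (Gd⁴/(8N_a·k))^(1/3) = (80.5×10³·0.86⁴/(8·12·5.4))^(1/3)
  = (84.9424)^(1/3) = 4.3958 mm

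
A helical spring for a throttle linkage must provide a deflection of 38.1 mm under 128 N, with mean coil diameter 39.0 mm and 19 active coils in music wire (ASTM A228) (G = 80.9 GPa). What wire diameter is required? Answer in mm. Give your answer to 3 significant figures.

4.40 mm

Required rate k = F/δ = 128/38.1 = 3.3596 N/mm
d = (8D³N_a·k / G)^(1/4) = (8·39.0³·19·3.3596 / (80.9×10³))^0.25
  = (374.43)^0.25 = 4.3989 mm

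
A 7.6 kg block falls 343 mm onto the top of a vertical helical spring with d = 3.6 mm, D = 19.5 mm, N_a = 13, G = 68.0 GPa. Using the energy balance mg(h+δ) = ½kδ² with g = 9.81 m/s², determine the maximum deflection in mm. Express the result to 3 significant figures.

64.0 mm

k = Gd⁴/(8D³N_a) = (68.0×10³)(3.6⁴)/(8·19.5³·13) = 14.811 N/mm
W = mg = 7.6 × 9.81 = 74.556 N
½kδ² − Wδ − Wh = 0 → δ = (W + √(W² + 2kWh))/k
δ = (74.556 + √(5558.6 + 757510))/14.811 = (74.556 + 873.54)/14.811 = 64.013 mm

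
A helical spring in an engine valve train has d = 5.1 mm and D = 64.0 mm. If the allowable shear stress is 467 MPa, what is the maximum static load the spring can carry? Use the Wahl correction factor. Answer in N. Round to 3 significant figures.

C = D/d = 64.0/5.1 = 12.5490
K_W = (4C−1)/(4C−4) + 0.615/C = 49.196/46.196 + 0.0490 = 1.1139
τ_max = K·8FD/(πd³) → F_max = τ_allow·πd³/(8DK)
F_max = 467·π·5.1³/(8·64.0·1.1139) = 1.9462e+05/570.34 = 341.23 N

341 N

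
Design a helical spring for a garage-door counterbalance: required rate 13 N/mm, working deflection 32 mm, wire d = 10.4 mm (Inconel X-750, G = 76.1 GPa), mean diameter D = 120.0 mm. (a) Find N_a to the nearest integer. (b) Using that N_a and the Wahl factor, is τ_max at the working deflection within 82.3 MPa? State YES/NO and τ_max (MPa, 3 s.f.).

N_a = Gd⁴/(8D³k) = (76.1×10³)(10.4⁴)/(8·120.0³·13) = 4.954 → N_a = 5
Actual rate k = Gd⁴/(8D³·5) = 12.88 N/mm
Working load F = kδ = 12.88·32 = 412.16 N
C = 120.0/10.4 = 11.5385; K_W = (4C−1)/(4C−4)+0.615/C = 1.1245
τ_max = K_W·8FD/(πd³) = 1.1245·111.97 = 125.9 MPa
τ_max > 82.3 MPa → exceeds allowable

(a) 5 coils; (b) NO, τ_max = 126 MPa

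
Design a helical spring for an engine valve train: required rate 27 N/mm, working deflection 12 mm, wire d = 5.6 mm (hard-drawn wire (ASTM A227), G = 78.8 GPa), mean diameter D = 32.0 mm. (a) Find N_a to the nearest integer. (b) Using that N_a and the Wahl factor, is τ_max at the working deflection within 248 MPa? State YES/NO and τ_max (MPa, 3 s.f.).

(a) 11 coils; (b) YES, τ_max = 190 MPa

N_a = Gd⁴/(8D³k) = (78.8×10³)(5.6⁴)/(8·32.0³·27) = 10.95 → N_a = 11
Actual rate k = Gd⁴/(8D³·11) = 26.875 N/mm
Working load F = kδ = 26.875·12 = 322.5 N
C = 32.0/5.6 = 5.7143; K_W = (4C−1)/(4C−4)+0.615/C = 1.2667
τ_max = K_W·8FD/(πd³) = 1.2667·149.64 = 189.55 MPa
τ_max ≤ 248 MPa → acceptable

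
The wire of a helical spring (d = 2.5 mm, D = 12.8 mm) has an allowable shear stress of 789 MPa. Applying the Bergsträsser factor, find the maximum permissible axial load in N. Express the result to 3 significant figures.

294 N

C = D/d = 12.8/2.5 = 5.1200
K_B = (4C+2)/(4C−3) = 22.480/17.480 = 1.2860
τ_max = K·8FD/(πd³) → F_max = τ_allow·πd³/(8DK)
F_max = 789·π·2.5³/(8·12.8·1.2860) = 38730/131.69 = 294.1 N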